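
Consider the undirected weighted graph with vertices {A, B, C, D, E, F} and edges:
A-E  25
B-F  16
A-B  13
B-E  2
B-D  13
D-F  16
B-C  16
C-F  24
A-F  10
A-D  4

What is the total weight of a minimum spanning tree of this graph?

45

Kruskal's algorithm — process edges by increasing weight (ties by edge label):
B-E (2): add. Components now {A} {B,E} {C} {D} {F}
A-D (4): add. Components now {A,D} {B,E} {C} {F}
A-F (10): add. Components now {A,D,F} {B,E} {C}
A-B (13): add. Components now {A,B,D,E,F} {C}
B-D (13): skip — B and D already connected.
B-C (16): add. Components now {A,B,C,D,E,F}
MST edges: B-E, A-D, A-F, A-B, B-C; total weight 2+4+10+13+16 = 45.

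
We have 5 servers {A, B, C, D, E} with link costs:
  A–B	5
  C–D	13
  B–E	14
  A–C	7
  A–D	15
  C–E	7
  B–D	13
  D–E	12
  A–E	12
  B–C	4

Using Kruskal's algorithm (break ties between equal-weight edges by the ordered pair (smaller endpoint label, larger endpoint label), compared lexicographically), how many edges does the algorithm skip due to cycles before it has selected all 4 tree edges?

Sort edges by weight, then run Kruskal:
B–C (4): add — endpoints in different components.
A–B (5): add — endpoints in different components.
A–C (7): skip — A and C already connected.
C–E (7): add — endpoints in different components.
A–E (12): skip — A and E already connected.
D–E (12): add — endpoints in different components.
Edges rejected before the tree was complete: 2.

2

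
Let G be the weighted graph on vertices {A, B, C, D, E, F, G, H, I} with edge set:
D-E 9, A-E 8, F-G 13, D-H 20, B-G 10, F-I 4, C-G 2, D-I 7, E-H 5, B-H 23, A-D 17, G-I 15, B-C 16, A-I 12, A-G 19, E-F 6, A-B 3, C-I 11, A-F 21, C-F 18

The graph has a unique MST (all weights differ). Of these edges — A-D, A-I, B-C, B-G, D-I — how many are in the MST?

Sort edges by weight, then run Kruskal:
C-G (2): add — endpoints in different components.
A-B (3): add — endpoints in different components.
F-I (4): add — endpoints in different components.
E-H (5): add — endpoints in different components.
E-F (6): add — endpoints in different components.
D-I (7): add — endpoints in different components.
A-E (8): add — endpoints in different components.
D-E (9): skip — D and E already connected.
B-G (10): add — endpoints in different components.
MST edge set: {C-G, A-B, F-I, E-H, E-F, D-I, A-E, B-G}.
Of the listed edges, {B-G, D-I} are in the MST → 2.

2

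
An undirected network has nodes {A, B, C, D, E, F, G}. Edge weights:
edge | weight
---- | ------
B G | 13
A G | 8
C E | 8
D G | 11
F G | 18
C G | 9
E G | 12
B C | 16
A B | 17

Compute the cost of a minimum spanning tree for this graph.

67

Sort edges by weight, then run Kruskal:
A G (8): add — endpoints in different components.
C E (8): add — endpoints in different components.
C G (9): add — endpoints in different components.
D G (11): add — endpoints in different components.
E G (12): skip — E and G already connected.
B G (13): add — endpoints in different components.
B C (16): skip — B and C already connected.
A B (17): skip — A and B already connected.
F G (18): add — endpoints in different components.
MST edges: A G, C E, C G, D G, B G, F G; total weight 8+8+9+11+13+18 = 67.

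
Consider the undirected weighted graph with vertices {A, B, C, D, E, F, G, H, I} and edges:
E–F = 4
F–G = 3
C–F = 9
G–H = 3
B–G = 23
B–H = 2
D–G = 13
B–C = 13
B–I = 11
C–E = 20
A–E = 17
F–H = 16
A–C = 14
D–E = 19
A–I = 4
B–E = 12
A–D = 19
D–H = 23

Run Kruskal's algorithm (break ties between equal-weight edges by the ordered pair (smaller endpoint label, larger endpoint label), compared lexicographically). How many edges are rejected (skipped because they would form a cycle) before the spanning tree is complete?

2

Sort edges by weight, then run Kruskal:
B–H (2): add — endpoints in different components.
F–G (3): add — endpoints in different components.
G–H (3): add — endpoints in different components.
A–I (4): add — endpoints in different components.
E–F (4): add — endpoints in different components.
C–F (9): add — endpoints in different components.
B–I (11): add — endpoints in different components.
B–E (12): skip — B and E already connected.
B–C (13): skip — B and C already connected.
D–G (13): add — endpoints in different components.
Edges rejected before the tree was complete: 2.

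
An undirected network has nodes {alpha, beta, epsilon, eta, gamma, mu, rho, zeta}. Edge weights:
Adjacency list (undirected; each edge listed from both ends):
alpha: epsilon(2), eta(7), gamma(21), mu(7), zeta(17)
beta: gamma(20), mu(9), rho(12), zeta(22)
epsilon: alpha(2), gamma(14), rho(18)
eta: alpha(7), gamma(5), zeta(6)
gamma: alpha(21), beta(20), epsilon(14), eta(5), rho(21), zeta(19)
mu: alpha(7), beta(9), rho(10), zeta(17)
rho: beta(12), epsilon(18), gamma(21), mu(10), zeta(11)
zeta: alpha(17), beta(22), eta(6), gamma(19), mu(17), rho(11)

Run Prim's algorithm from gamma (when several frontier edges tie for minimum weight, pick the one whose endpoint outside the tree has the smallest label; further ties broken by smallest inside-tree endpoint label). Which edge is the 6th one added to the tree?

beta-mu

Prim, starting at gamma.
Step 1: cheapest edge leaving the tree is eta—gamma (5); add eta.
Step 2: cheapest edge leaving the tree is eta—zeta (6); add zeta.
Step 3: cheapest edge leaving the tree is alpha—eta (7); add alpha.
Step 4: cheapest edge leaving the tree is alpha—epsilon (2); add epsilon.
Step 5: cheapest edge leaving the tree is alpha—mu (7); add mu.
Step 6: cheapest edge leaving the tree is beta—mu (9); add beta.
Step 7: cheapest edge leaving the tree is mu—rho (10); add rho.
The 6th edge added is beta—mu.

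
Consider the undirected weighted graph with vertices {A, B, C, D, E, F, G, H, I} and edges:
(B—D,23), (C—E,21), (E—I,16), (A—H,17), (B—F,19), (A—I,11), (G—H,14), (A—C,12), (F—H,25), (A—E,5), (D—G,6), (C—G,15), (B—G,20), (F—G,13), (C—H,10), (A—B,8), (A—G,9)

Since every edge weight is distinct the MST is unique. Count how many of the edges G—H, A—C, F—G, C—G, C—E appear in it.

Kruskal's algorithm — process edges by increasing weight (ties by edge label):
A—E (5): add — endpoints in different components.
D—G (6): add — endpoints in different components.
A—B (8): add — endpoints in different components.
A—G (9): add — endpoints in different components.
C—H (10): add — endpoints in different components.
A—I (11): add — endpoints in different components.
A—C (12): add — endpoints in different components.
F—G (13): add — endpoints in different components.
MST edge set: {A—E, D—G, A—B, A—G, C—H, A—I, A—C, F—G}.
Of the listed edges, {A—C, F—G} are in the MST → 2.

2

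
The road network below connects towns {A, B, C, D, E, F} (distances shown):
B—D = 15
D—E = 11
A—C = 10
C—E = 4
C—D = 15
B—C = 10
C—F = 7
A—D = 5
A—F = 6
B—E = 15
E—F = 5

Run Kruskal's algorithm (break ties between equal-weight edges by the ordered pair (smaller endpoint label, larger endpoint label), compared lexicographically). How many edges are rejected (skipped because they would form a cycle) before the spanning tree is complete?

Kruskal's algorithm — process edges by increasing weight (ties by edge label):
C—E (4): add. Components now {A} {B} {C,E} {D} {F}
A—D (5): add. Components now {A,D} {B} {C,E} {F}
E—F (5): add. Components now {A,D} {B} {C,E,F}
A—F (6): add. Components now {A,C,D,E,F} {B}
C—F (7): skip — C and F already connected.
A—C (10): skip — A and C already connected.
B—C (10): add. Components now {A,B,C,D,E,F}
Edges rejected before the tree was complete: 2.

2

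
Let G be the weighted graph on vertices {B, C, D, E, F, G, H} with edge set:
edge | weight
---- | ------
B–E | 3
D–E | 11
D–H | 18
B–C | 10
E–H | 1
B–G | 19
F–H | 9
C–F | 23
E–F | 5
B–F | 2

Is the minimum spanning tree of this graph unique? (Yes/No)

Kruskal's algorithm — process edges by increasing weight (ties by edge label):
E–H (1): add — endpoints in different components.
B–F (2): add — endpoints in different components.
B–E (3): add — endpoints in different components.
E–F (5): skip — E and F already connected.
F–H (9): skip — F and H already connected.
B–C (10): add — endpoints in different components.
D–E (11): add — endpoints in different components.
D–H (18): skip — D and H already connected.
B–G (19): add — endpoints in different components.
Every non-tree edge has weight strictly greater than the heaviest edge on the tree path between its endpoints, so the MST is unique.

Yes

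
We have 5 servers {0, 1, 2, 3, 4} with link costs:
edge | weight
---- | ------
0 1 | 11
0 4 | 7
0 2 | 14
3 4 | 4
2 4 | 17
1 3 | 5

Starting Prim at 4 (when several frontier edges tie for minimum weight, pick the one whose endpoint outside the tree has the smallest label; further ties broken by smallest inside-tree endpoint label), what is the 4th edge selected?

Prim, starting at 4.
Step 1: cheapest edge leaving the tree is 3 4 (4); add 3.
Step 2: cheapest edge leaving the tree is 1 3 (5); add 1.
Step 3: cheapest edge leaving the tree is 0 4 (7); add 0.
Step 4: cheapest edge leaving the tree is 0 2 (14); add 2.
The 4th edge added is 0 2.

0-2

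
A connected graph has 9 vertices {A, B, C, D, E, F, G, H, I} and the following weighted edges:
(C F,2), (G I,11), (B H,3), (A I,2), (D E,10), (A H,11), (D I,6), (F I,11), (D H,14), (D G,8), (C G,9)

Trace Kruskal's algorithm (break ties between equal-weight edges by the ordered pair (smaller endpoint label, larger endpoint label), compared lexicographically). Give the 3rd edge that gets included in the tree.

Sort edges by weight, then run Kruskal:
A I (2): add — endpoints in different components.
C F (2): add — endpoints in different components.
B H (3): add — endpoints in different components.
D I (6): add — endpoints in different components.
D G (8): add — endpoints in different components.
C G (9): add — endpoints in different components.
D E (10): add — endpoints in different components.
A H (11): add — endpoints in different components.
The 3rd edge added is B H.

B-H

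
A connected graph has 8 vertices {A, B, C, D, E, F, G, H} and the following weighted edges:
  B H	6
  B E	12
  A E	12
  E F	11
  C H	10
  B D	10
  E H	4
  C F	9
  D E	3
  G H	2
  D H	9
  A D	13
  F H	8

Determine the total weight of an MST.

Sort edges by weight, then run Kruskal:
G H (2): add — endpoints in different components.
D E (3): add — endpoints in different components.
E H (4): add — endpoints in different components.
B H (6): add — endpoints in different components.
F H (8): add — endpoints in different components.
C F (9): add — endpoints in different components.
D H (9): skip — D and H already connected.
B D (10): skip — B and D already connected.
C H (10): skip — C and H already connected.
E F (11): skip — E and F already connected.
A E (12): add — endpoints in different components.
MST edges: G H, D E, E H, B H, F H, C F, A E; total weight 2+3+4+6+8+9+12 = 44.

44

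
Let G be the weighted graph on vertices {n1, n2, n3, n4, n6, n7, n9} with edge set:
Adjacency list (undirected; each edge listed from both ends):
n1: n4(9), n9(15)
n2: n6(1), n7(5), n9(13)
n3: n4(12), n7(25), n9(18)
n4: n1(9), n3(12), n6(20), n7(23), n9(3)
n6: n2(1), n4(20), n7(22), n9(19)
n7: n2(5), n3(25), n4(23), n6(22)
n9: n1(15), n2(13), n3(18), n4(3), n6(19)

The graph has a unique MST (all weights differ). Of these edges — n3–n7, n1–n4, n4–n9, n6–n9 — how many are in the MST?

Kruskal's algorithm — process edges by increasing weight (ties by edge label):
n2–n6 (1): add. Components now {n9} {n2,n6} {n1} {n7} {n3} {n4}
n4–n9 (3): add. Components now {n4,n9} {n2,n6} {n1} {n7} {n3}
n2–n7 (5): add. Components now {n4,n9} {n2,n6,n7} {n1} {n3}
n1–n4 (9): add. Components now {n1,n4,n9} {n2,n6,n7} {n3}
n3–n4 (12): add. Components now {n1,n3,n4,n9} {n2,n6,n7}
n2–n9 (13): add. Components now {n1,n2,n3,n4,n6,n7,n9}
MST edge set: {n2–n6, n4–n9, n2–n7, n1–n4, n3–n4, n2–n9}.
Of the listed edges, {n1–n4, n4–n9} are in the MST → 2.

2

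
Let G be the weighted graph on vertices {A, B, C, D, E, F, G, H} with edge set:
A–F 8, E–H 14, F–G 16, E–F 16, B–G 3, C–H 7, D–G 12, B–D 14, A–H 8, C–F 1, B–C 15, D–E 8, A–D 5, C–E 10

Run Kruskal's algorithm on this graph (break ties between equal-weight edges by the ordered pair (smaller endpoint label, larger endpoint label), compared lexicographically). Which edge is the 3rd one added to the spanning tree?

Kruskal: consider edges lightest-first.
C–F (1): add — endpoints in different components.
B–G (3): add — endpoints in different components.
A–D (5): add — endpoints in different components.
C–H (7): add — endpoints in different components.
A–F (8): add — endpoints in different components.
A–H (8): skip — A and H already connected.
D–E (8): add — endpoints in different components.
C–E (10): skip — C and E already connected.
D–G (12): add — endpoints in different components.
The 3rd edge added is A–D.

A-D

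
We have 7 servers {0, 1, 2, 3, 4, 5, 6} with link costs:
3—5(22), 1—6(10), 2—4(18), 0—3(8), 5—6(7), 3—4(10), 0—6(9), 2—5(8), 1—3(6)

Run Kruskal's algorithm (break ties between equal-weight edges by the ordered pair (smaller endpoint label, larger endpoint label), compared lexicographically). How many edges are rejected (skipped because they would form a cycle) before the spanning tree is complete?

Sort edges by weight, then run Kruskal:
1—3 (6): add — endpoints in different components.
5—6 (7): add — endpoints in different components.
0—3 (8): add — endpoints in different components.
2—5 (8): add — endpoints in different components.
0—6 (9): add — endpoints in different components.
1—6 (10): skip — 1 and 6 already connected.
3—4 (10): add — endpoints in different components.
Edges rejected before the tree was complete: 1.

1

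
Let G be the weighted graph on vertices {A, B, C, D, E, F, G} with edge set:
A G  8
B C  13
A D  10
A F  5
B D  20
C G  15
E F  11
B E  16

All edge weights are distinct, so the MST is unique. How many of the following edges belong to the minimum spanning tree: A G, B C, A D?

3

Kruskal: consider edges lightest-first.
A F (5): add. Components now {A,F} {B} {C} {D} {E} {G}
A G (8): add. Components now {A,F,G} {B} {C} {D} {E}
A D (10): add. Components now {A,D,F,G} {B} {C} {E}
E F (11): add. Components now {A,D,E,F,G} {B} {C}
B C (13): add. Components now {A,D,E,F,G} {B,C}
C G (15): add. Components now {A,B,C,D,E,F,G}
MST edge set: {A F, A G, A D, E F, B C, C G}.
Of the listed edges, {A G, B C, A D} are in the MST → 3.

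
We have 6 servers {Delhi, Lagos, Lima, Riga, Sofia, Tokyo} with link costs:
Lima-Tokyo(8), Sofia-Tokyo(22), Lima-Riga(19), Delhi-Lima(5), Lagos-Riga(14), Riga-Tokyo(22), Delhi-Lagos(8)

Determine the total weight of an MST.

Grow the tree from Sofia using Prim:
Step 1: frontier [Sofia-Tokyo 22] → take Sofia-Tokyo (22); add Tokyo.
Step 2: frontier [Lima-Tokyo 8, Riga-Tokyo 22] → take Lima-Tokyo (8); add Lima.
Step 3: frontier [Delhi-Lima 5, Lima-Riga 19, Riga-Tokyo 22] → take Delhi-Lima (5); add Delhi.
Step 4: frontier [Delhi-Lagos 8, Lima-Riga 19, Riga-Tokyo 22] → take Delhi-Lagos (8); add Lagos.
Step 5: frontier [Lagos-Riga 14, Lima-Riga 19, Riga-Tokyo 22] → take Lagos-Riga (14); add Riga.
MST edges: Sofia-Tokyo, Lima-Tokyo, Delhi-Lima, Delhi-Lagos, Lagos-Riga; total weight 22+8+5+8+14 = 57.

57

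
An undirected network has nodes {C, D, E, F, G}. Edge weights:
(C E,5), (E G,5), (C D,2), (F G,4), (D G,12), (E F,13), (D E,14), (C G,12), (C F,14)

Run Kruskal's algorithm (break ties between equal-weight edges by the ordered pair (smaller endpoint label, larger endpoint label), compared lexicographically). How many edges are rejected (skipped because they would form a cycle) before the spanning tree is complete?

Kruskal: consider edges lightest-first.
C D (2): add. Components now {C,D} {E} {F} {G}
F G (4): add. Components now {C,D} {E} {F,G}
C E (5): add. Components now {C,D,E} {F,G}
E G (5): add. Components now {C,D,E,F,G}
Edges rejected before the tree was complete: 0.

0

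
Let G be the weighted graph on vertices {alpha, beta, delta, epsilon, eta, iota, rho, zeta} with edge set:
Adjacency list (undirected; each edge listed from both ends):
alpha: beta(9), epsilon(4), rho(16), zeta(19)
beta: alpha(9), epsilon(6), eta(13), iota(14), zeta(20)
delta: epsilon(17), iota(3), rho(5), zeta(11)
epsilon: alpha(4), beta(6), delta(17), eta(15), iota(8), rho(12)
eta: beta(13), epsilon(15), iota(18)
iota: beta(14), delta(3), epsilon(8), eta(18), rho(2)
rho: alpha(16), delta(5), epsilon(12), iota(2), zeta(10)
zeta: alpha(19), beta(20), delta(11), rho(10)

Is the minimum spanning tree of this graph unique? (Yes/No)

Yes

Kruskal's algorithm — process edges by increasing weight (ties by edge label):
iota—rho (2): add — endpoints in different components.
delta—iota (3): add — endpoints in different components.
alpha—epsilon (4): add — endpoints in different components.
delta—rho (5): skip — delta and rho already connected.
beta—epsilon (6): add — endpoints in different components.
epsilon—iota (8): add — endpoints in different components.
alpha—beta (9): skip — beta and alpha already connected.
rho—zeta (10): add — endpoints in different components.
delta—zeta (11): skip — delta and zeta already connected.
epsilon—rho (12): skip — epsilon and rho already connected.
beta—eta (13): add — endpoints in different components.
Every non-tree edge has weight strictly greater than the heaviest edge on the tree path between its endpoints, so the MST is unique.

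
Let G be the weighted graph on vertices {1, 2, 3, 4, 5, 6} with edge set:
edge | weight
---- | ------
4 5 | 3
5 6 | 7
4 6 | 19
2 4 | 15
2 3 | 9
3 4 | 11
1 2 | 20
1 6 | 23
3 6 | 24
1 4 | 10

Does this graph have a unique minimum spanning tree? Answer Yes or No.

Yes

Kruskal's algorithm — process edges by increasing weight (ties by edge label):
4 5 (3): add — endpoints in different components.
5 6 (7): add — endpoints in different components.
2 3 (9): add — endpoints in different components.
1 4 (10): add — endpoints in different components.
3 4 (11): add — endpoints in different components.
Every non-tree edge has weight strictly greater than the heaviest edge on the tree path between its endpoints, so the MST is unique.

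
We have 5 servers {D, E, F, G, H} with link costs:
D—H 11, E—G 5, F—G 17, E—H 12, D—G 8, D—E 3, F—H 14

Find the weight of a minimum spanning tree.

33

Sort edges by weight, then run Kruskal:
D—E (3): add. Components now {D,E} {F} {G} {H}
E—G (5): add. Components now {D,E,G} {F} {H}
D—G (8): skip — D and G already connected.
D—H (11): add. Components now {D,E,G,H} {F}
E—H (12): skip — E and H already connected.
F—H (14): add. Components now {D,E,F,G,H}
MST edges: D—E, E—G, D—H, F—H; total weight 3+5+11+14 = 33.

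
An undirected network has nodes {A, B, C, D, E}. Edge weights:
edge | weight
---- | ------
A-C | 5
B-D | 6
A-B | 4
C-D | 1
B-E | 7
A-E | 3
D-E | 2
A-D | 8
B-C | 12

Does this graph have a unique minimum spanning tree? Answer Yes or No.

Yes

Kruskal's algorithm — process edges by increasing weight (ties by edge label):
C-D (1): add. Components now {A} {B} {C,D} {E}
D-E (2): add. Components now {A} {B} {C,D,E}
A-E (3): add. Components now {A,C,D,E} {B}
A-B (4): add. Components now {A,B,C,D,E}
Every non-tree edge has weight strictly greater than the heaviest edge on the tree path between its endpoints, so the MST is unique.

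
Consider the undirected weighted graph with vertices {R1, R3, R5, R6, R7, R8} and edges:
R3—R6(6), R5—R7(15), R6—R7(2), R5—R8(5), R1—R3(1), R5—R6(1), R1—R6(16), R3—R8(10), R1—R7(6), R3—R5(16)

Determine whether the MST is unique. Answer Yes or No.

Sort edges by weight, then run Kruskal:
R1—R3 (1): add. Components now {R5} {R7} {R8} {R1,R3} {R6}
R5—R6 (1): add. Components now {R5,R6} {R7} {R8} {R1,R3}
R6—R7 (2): add. Components now {R5,R6,R7} {R8} {R1,R3}
R5—R8 (5): add. Components now {R5,R6,R7,R8} {R1,R3}
R1—R7 (6): add. Components now {R1,R3,R5,R6,R7,R8}
Non-tree edge R3—R6 has weight 6, equal to the heaviest edge on its tree cycle — swapping gives another MST of the same weight. Not unique.

No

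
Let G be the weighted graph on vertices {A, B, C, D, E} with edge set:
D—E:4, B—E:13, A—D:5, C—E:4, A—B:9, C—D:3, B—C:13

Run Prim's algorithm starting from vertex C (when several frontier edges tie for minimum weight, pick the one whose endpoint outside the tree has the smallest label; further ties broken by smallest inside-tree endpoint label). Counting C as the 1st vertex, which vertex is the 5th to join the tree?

B

Prim's algorithm from C:
Step 1: frontier [C—D 3, C—E 4, B—C 13] → take C—D (3); add D.
Step 2: frontier [C—E 4, B—C 13, D—E 4, A—D 5] → take C—E (4); add E.
Step 3: frontier [B—C 13, A—D 5, B—E 13] → take A—D (5); add A.
Step 4: frontier [A—B 9, B—C 13, B—E 13] → take A—B (9); add B.
Vertex order: C, D, E, A, B. The 5th vertex is B.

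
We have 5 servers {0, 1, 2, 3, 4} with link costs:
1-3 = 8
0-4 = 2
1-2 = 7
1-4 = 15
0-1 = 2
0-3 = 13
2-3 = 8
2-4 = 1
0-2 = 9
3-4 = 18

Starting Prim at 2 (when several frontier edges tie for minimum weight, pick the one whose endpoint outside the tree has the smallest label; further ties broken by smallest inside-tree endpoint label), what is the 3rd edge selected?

Grow the tree from 2 using Prim:
Step 1: cheapest edge leaving the tree is 2-4 (1); add 4.
Step 2: cheapest edge leaving the tree is 0-4 (2); add 0.
Step 3: cheapest edge leaving the tree is 0-1 (2); add 1.
Step 4: cheapest edge leaving the tree is 1-3 (8); add 3.
The 3rd edge added is 0-1.

0-1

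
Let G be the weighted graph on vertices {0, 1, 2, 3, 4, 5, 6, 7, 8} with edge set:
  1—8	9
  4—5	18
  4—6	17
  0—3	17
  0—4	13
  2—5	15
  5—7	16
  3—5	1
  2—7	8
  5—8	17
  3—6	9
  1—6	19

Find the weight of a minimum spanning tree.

89

Prim's algorithm from 3:
Step 1: cheapest edge leaving the tree is 3—5 (1); add 5.
Step 2: cheapest edge leaving the tree is 3—6 (9); add 6.
Step 3: cheapest edge leaving the tree is 2—5 (15); add 2.
Step 4: cheapest edge leaving the tree is 2—7 (8); add 7.
Step 5: cheapest edge leaving the tree is 0—3 (17); add 0.
Step 6: cheapest edge leaving the tree is 0—4 (13); add 4.
Step 7: cheapest edge leaving the tree is 5—8 (17); add 8.
Step 8: cheapest edge leaving the tree is 1—8 (9); add 1.
MST edges: 3—5, 3—6, 2—5, 2—7, 0—3, 0—4, 5—8, 1—8; total weight 1+9+15+8+17+13+17+9 = 89.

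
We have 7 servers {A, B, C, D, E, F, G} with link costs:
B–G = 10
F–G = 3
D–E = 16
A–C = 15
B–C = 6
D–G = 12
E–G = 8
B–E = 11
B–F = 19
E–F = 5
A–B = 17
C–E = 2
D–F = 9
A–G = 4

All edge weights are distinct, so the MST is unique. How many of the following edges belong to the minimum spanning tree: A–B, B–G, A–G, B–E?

Kruskal's algorithm — process edges by increasing weight (ties by edge label):
C–E (2): add. Components now {A} {B} {C,E} {D} {F} {G}
F–G (3): add. Components now {A} {B} {C,E} {D} {F,G}
A–G (4): add. Components now {A,F,G} {B} {C,E} {D}
E–F (5): add. Components now {A,C,E,F,G} {B} {D}
B–C (6): add. Components now {A,B,C,E,F,G} {D}
E–G (8): skip — E and G already connected.
D–F (9): add. Components now {A,B,C,D,E,F,G}
MST edge set: {C–E, F–G, A–G, E–F, B–C, D–F}.
Of the listed edges, {A–G} are in the MST → 1.

1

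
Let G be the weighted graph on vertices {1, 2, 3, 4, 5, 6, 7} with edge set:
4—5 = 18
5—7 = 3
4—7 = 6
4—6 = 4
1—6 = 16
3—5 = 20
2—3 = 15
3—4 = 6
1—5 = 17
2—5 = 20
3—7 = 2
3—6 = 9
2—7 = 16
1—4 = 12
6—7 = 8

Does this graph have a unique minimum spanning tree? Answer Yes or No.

No

Sort edges by weight, then run Kruskal:
3—7 (2): add. Components now {1} {2} {3,7} {4} {5} {6}
5—7 (3): add. Components now {1} {2} {3,5,7} {4} {6}
4—6 (4): add. Components now {1} {2} {3,5,7} {4,6}
3—4 (6): add. Components now {1} {2} {3,4,5,6,7}
4—7 (6): skip — 4 and 7 already connected.
6—7 (8): skip — 6 and 7 already connected.
3—6 (9): skip — 3 and 6 already connected.
1—4 (12): add. Components now {1,3,4,5,6,7} {2}
2—3 (15): add. Components now {1,2,3,4,5,6,7}
Non-tree edge 4—7 has weight 6, equal to the heaviest edge on its tree cycle — swapping gives another MST of the same weight. Not unique.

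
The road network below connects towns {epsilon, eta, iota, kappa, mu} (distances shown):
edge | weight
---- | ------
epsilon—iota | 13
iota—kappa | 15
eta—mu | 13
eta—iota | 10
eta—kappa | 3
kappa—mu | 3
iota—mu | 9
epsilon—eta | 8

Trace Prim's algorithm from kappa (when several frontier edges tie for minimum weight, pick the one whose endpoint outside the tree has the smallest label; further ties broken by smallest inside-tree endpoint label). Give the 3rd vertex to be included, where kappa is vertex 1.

Prim, starting at kappa.
Step 1: frontier [eta—kappa 3, kappa—mu 3, iota—kappa 15] → take eta—kappa (3); add eta.
Step 2: frontier [epsilon—eta 8, eta—iota 10, eta—mu 13, kappa—mu 3, iota—kappa 15] → take kappa—mu (3); add mu.
Step 3: frontier [epsilon—eta 8, eta—iota 10, iota—kappa 15, iota—mu 9] → take epsilon—eta (8); add epsilon.
Step 4: frontier [epsilon—iota 13, eta—iota 10, iota—kappa 15, iota—mu 9] → take iota—mu (9); add iota.
Vertex order: kappa, eta, mu, epsilon, iota. The 3rd vertex is mu.

mu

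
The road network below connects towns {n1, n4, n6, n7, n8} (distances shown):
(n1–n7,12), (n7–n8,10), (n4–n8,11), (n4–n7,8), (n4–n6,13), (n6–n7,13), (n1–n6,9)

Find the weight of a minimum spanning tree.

39

Sort edges by weight, then run Kruskal:
n4–n7 (8): add — endpoints in different components.
n1–n6 (9): add — endpoints in different components.
n7–n8 (10): add — endpoints in different components.
n4–n8 (11): skip — n4 and n8 already connected.
n1–n7 (12): add — endpoints in different components.
MST edges: n4–n7, n1–n6, n7–n8, n1–n7; total weight 8+9+10+12 = 39.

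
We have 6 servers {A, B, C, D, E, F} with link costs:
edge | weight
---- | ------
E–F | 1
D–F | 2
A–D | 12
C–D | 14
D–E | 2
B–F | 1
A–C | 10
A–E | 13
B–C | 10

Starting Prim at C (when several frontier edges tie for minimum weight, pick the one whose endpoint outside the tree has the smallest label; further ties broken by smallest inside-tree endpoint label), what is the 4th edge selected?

E-F

Prim's algorithm from C:
Step 1: frontier [A–C 10, B–C 10, C–D 14] → take A–C (10); add A.
Step 2: frontier [A–D 12, A–E 13, B–C 10, C–D 14] → take B–C (10); add B.
Step 3: frontier [A–D 12, A–E 13, B–F 1, C–D 14] → take B–F (1); add F.
Step 4: frontier [A–D 12, A–E 13, C–D 14, E–F 1, D–F 2] → take E–F (1); add E.
Step 5: frontier [A–D 12, C–D 14, D–E 2, D–F 2] → take D–E (2); add D.
The 4th edge added is E–F.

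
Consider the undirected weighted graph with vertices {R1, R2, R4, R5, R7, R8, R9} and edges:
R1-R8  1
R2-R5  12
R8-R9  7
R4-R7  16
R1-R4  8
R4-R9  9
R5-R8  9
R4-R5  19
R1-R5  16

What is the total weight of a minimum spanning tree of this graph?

Prim's algorithm from R4:
Step 1: cheapest edge leaving the tree is R1-R4 (8); add R1.
Step 2: cheapest edge leaving the tree is R1-R8 (1); add R8.
Step 3: cheapest edge leaving the tree is R8-R9 (7); add R9.
Step 4: cheapest edge leaving the tree is R5-R8 (9); add R5.
Step 5: cheapest edge leaving the tree is R2-R5 (12); add R2.
Step 6: cheapest edge leaving the tree is R4-R7 (16); add R7.
MST edges: R1-R4, R1-R8, R8-R9, R5-R8, R2-R5, R4-R7; total weight 8+1+7+9+12+16 = 53.

53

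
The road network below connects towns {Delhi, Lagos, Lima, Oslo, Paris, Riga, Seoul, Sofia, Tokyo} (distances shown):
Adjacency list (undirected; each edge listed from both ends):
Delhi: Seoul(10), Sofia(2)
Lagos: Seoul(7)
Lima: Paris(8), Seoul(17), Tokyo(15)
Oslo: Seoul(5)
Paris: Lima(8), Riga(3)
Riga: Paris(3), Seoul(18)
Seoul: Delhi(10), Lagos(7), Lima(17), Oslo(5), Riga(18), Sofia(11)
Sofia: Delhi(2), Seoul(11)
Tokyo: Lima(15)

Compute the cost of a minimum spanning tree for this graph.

Grow the tree from Lagos using Prim:
Step 1: frontier [Lagos Seoul 7] → take Lagos Seoul (7); add Seoul.
Step 2: frontier [Oslo Seoul 5, Delhi Seoul 10, Seoul Sofia 11, Lima Seoul 17, Riga Seoul 18] → take Oslo Seoul (5); add Oslo.
Step 3: frontier [Delhi Seoul 10, Seoul Sofia 11, Lima Seoul 17, Riga Seoul 18] → take Delhi Seoul (10); add Delhi.
Step 4: frontier [Delhi Sofia 2, Seoul Sofia 11, Lima Seoul 17, Riga Seoul 18] → take Delhi Sofia (2); add Sofia.
Step 5: frontier [Lima Seoul 17, Riga Seoul 18] → take Lima Seoul (17); add Lima.
Step 6: frontier [Lima Paris 8, Lima Tokyo 15, Riga Seoul 18] → take Lima Paris (8); add Paris.
Step 7: frontier [Lima Tokyo 15, Paris Riga 3, Riga Seoul 18] → take Paris Riga (3); add Riga.
Step 8: frontier [Lima Tokyo 15] → take Lima Tokyo (15); add Tokyo.
MST edges: Lagos Seoul, Oslo Seoul, Delhi Seoul, Delhi Sofia, Lima Seoul, Lima Paris, Paris Riga, Lima Tokyo; total weight 7+5+10+2+17+8+3+15 = 67.

67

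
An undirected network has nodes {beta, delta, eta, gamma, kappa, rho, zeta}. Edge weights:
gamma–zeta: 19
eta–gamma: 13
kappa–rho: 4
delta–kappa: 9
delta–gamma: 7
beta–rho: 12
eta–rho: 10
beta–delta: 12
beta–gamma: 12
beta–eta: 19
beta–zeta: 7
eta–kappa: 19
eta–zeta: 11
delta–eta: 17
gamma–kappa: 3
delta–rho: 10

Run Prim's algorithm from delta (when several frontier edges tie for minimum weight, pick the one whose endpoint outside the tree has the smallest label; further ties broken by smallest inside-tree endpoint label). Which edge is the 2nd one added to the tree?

Prim's algorithm from delta:
Step 1: cheapest edge leaving the tree is delta–gamma (7); add gamma.
Step 2: cheapest edge leaving the tree is gamma–kappa (3); add kappa.
Step 3: cheapest edge leaving the tree is kappa–rho (4); add rho.
Step 4: cheapest edge leaving the tree is eta–rho (10); add eta.
Step 5: cheapest edge leaving the tree is eta–zeta (11); add zeta.
Step 6: cheapest edge leaving the tree is beta–zeta (7); add beta.
The 2nd edge added is gamma–kappa.

gamma-kappa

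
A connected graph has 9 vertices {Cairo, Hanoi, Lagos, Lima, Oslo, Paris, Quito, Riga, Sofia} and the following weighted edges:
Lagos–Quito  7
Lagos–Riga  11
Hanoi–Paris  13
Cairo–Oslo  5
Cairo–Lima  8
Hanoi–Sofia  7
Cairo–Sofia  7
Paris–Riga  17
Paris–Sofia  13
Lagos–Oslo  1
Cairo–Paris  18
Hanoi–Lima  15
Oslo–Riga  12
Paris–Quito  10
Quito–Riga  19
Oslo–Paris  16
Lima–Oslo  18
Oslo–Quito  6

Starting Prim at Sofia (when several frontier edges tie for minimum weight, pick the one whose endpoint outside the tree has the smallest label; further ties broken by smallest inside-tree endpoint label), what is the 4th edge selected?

Oslo-Quito

Prim's algorithm from Sofia:
Step 1: cheapest edge leaving the tree is Cairo–Sofia (7); add Cairo.
Step 2: cheapest edge leaving the tree is Cairo–Oslo (5); add Oslo.
Step 3: cheapest edge leaving the tree is Lagos–Oslo (1); add Lagos.
Step 4: cheapest edge leaving the tree is Oslo–Quito (6); add Quito.
Step 5: cheapest edge leaving the tree is Hanoi–Sofia (7); add Hanoi.
Step 6: cheapest edge leaving the tree is Cairo–Lima (8); add Lima.
Step 7: cheapest edge leaving the tree is Paris–Quito (10); add Paris.
Step 8: cheapest edge leaving the tree is Lagos–Riga (11); add Riga.
The 4th edge added is Oslo–Quito.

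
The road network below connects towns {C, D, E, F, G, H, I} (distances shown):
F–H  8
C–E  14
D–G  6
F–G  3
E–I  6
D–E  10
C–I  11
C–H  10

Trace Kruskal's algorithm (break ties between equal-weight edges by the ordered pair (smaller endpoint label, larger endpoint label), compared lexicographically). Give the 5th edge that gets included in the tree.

C-H

Kruskal: consider edges lightest-first.
F–G (3): add — endpoints in different components.
D–G (6): add — endpoints in different components.
E–I (6): add — endpoints in different components.
F–H (8): add — endpoints in different components.
C–H (10): add — endpoints in different components.
D–E (10): add — endpoints in different components.
The 5th edge added is C–H.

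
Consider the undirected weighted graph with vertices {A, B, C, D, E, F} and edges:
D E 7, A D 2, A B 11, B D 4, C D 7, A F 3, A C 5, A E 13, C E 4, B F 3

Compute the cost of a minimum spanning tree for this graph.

Prim's algorithm from B:
Step 1: cheapest edge leaving the tree is B F (3); add F.
Step 2: cheapest edge leaving the tree is A F (3); add A.
Step 3: cheapest edge leaving the tree is A D (2); add D.
Step 4: cheapest edge leaving the tree is A C (5); add C.
Step 5: cheapest edge leaving the tree is C E (4); add E.
MST edges: B F, A F, A D, A C, C E; total weight 3+3+2+5+4 = 17.

17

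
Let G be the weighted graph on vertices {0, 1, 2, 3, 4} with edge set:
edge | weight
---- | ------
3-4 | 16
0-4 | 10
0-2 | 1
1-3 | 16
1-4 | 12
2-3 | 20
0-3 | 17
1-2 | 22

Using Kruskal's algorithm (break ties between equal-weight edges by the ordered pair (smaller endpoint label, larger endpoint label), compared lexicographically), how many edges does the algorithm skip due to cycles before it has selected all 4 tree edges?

Kruskal: consider edges lightest-first.
0-2 (1): add. Components now {0,2} {1} {3} {4}
0-4 (10): add. Components now {0,2,4} {1} {3}
1-4 (12): add. Components now {0,1,2,4} {3}
1-3 (16): add. Components now {0,1,2,3,4}
Edges rejected before the tree was complete: 0.

0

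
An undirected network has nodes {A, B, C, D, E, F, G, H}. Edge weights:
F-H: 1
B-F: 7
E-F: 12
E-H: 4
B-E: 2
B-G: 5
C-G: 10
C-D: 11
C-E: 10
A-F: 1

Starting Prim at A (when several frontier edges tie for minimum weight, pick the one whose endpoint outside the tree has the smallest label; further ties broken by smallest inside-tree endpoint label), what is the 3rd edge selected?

E-H

Grow the tree from A using Prim:
Step 1: cheapest edge leaving the tree is A-F (1); add F.
Step 2: cheapest edge leaving the tree is F-H (1); add H.
Step 3: cheapest edge leaving the tree is E-H (4); add E.
Step 4: cheapest edge leaving the tree is B-E (2); add B.
Step 5: cheapest edge leaving the tree is B-G (5); add G.
Step 6: cheapest edge leaving the tree is C-E (10); add C.
Step 7: cheapest edge leaving the tree is C-D (11); add D.
The 3rd edge added is E-H.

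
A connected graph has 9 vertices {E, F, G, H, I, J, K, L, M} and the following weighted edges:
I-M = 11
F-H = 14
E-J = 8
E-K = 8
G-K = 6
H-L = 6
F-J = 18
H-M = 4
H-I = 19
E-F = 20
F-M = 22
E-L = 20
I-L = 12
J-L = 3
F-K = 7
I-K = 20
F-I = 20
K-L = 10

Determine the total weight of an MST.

53

Prim's algorithm from K:
Step 1: cheapest edge leaving the tree is G-K (6); add G.
Step 2: cheapest edge leaving the tree is F-K (7); add F.
Step 3: cheapest edge leaving the tree is E-K (8); add E.
Step 4: cheapest edge leaving the tree is E-J (8); add J.
Step 5: cheapest edge leaving the tree is J-L (3); add L.
Step 6: cheapest edge leaving the tree is H-L (6); add H.
Step 7: cheapest edge leaving the tree is H-M (4); add M.
Step 8: cheapest edge leaving the tree is I-M (11); add I.
MST edges: G-K, F-K, E-K, E-J, J-L, H-L, H-M, I-M; total weight 6+7+8+8+3+6+4+11 = 53.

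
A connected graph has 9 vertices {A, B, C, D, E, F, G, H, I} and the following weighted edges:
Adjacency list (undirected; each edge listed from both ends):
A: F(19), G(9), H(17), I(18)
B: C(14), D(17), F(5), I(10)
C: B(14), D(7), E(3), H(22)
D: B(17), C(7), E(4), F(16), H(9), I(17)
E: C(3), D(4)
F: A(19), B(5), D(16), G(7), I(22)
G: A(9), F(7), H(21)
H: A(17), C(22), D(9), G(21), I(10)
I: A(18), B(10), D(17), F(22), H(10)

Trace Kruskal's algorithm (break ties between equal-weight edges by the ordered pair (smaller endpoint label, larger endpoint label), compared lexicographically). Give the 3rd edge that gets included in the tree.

B-F

Kruskal: consider edges lightest-first.
C-E (3): add — endpoints in different components.
D-E (4): add — endpoints in different components.
B-F (5): add — endpoints in different components.
C-D (7): skip — C and D already connected.
F-G (7): add — endpoints in different components.
A-G (9): add — endpoints in different components.
D-H (9): add — endpoints in different components.
B-I (10): add — endpoints in different components.
H-I (10): add — endpoints in different components.
The 3rd edge added is B-F.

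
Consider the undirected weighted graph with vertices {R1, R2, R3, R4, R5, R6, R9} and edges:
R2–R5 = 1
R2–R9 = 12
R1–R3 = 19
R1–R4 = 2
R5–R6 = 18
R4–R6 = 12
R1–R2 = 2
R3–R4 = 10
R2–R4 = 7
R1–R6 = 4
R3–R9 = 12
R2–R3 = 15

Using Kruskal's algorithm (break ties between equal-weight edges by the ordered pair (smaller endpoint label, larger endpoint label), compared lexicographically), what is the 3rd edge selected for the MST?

Kruskal: consider edges lightest-first.
R2–R5 (1): add — endpoints in different components.
R1–R2 (2): add — endpoints in different components.
R1–R4 (2): add — endpoints in different components.
R1–R6 (4): add — endpoints in different components.
R2–R4 (7): skip — R4 and R2 already connected.
R3–R4 (10): add — endpoints in different components.
R2–R9 (12): add — endpoints in different components.
The 3rd edge added is R1–R4.

R1-R4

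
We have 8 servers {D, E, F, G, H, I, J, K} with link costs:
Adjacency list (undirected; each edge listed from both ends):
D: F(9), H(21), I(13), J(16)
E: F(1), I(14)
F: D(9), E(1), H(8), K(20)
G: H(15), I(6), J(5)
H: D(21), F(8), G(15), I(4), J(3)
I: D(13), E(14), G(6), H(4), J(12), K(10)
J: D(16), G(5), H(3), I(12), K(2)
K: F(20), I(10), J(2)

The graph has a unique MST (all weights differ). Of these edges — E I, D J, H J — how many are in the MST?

1

Kruskal's algorithm — process edges by increasing weight (ties by edge label):
E F (1): add — endpoints in different components.
J K (2): add — endpoints in different components.
H J (3): add — endpoints in different components.
H I (4): add — endpoints in different components.
G J (5): add — endpoints in different components.
G I (6): skip — G and I already connected.
F H (8): add — endpoints in different components.
D F (9): add — endpoints in different components.
MST edge set: {E F, J K, H J, H I, G J, F H, D F}.
Of the listed edges, {H J} are in the MST → 1.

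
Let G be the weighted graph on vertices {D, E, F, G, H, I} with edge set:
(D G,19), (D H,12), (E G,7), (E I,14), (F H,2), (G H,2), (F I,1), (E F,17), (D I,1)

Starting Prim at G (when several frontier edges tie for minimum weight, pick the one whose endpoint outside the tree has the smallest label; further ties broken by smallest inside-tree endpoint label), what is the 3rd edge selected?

F-I

Prim's algorithm from G:
Step 1: frontier [G H 2, E G 7, D G 19] → take G H (2); add H.
Step 2: frontier [E G 7, D G 19, F H 2, D H 12] → take F H (2); add F.
Step 3: frontier [F I 1, E F 17, E G 7, D G 19, D H 12] → take F I (1); add I.
Step 4: frontier [E F 17, E G 7, D G 19, D H 12, D I 1, E I 14] → take D I (1); add D.
Step 5: frontier [E F 17, E G 7, E I 14] → take E G (7); add E.
The 3rd edge added is F I.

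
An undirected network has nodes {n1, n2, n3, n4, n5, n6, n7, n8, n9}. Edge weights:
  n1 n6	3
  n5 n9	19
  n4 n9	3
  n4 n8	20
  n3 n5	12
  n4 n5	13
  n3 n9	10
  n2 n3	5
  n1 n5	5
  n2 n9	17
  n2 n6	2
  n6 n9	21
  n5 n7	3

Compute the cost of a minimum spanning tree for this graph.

Grow the tree from n6 using Prim:
Step 1: frontier [n2 n6 2, n1 n6 3, n6 n9 21] → take n2 n6 (2); add n2.
Step 2: frontier [n2 n3 5, n2 n9 17, n1 n6 3, n6 n9 21] → take n1 n6 (3); add n1.
Step 3: frontier [n1 n5 5, n2 n3 5, n2 n9 17, n6 n9 21] → take n2 n3 (5); add n3.
Step 4: frontier [n1 n5 5, n2 n9 17, n3 n9 10, n3 n5 12, n6 n9 21] → take n1 n5 (5); add n5.
Step 5: frontier [n2 n9 17, n3 n9 10, n5 n7 3, n4 n5 13, n5 n9 19, n6 n9 21] → take n5 n7 (3); add n7.
Step 6: frontier [n2 n9 17, n3 n9 10, n4 n5 13, n5 n9 19, n6 n9 21] → take n3 n9 (10); add n9.
Step 7: frontier [n4 n5 13, n4 n9 3] → take n4 n9 (3); add n4.
Step 8: frontier [n4 n8 20] → take n4 n8 (20); add n8.
MST edges: n2 n6, n1 n6, n2 n3, n1 n5, n5 n7, n3 n9, n4 n9, n4 n8; total weight 2+3+5+5+3+10+3+20 = 51.

51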